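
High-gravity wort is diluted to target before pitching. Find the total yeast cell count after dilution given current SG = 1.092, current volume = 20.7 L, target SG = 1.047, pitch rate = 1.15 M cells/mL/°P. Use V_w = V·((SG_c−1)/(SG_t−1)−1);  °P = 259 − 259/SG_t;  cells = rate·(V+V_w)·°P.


V_w = 20.7·((1.092−1)/(1.047−1)−1) = 19.8191
V_final = 20.7 + 19.8191 = 40.5191
°P = 259 − 259/1.047 = 11.6266
cells = 1.15·40.5191·11.6266

541.7627 billion cells


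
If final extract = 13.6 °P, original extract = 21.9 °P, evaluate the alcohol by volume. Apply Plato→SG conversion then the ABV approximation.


SG = 259/(259 − P);  ABV = (OG − FG)·131.25
OG = 259/(259 − 21.9) = 1.0924
FG = 259/(259 − 13.6) = 1.0554
ABV = (1.0924 − 1.0554)·131.25

4.8492 % ABV


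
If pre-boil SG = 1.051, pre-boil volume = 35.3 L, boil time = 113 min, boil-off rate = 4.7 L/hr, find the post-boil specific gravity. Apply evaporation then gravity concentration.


V_post = V_pre − rate·(t/60);  SG_post = 1 + (SG_pre−1)·V_pre/V_post
V_post = 35.3 − 4.7·(113/60) = 26.4483
SG_post = 1 + (1.051 − 1)·35.3/26.4483

1.0681


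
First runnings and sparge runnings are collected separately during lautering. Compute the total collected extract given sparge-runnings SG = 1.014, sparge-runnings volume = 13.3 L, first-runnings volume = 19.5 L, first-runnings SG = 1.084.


total = Σ (SG_i − 1)·1000·V_i
first = (1.084 − 1)·1000·19.5 = 1638.0000
sparge = (1.014 − 1)·1000·13.3 = 186.2000
total = 1638.0000 + 186.2000

1824.2000 gravity·L


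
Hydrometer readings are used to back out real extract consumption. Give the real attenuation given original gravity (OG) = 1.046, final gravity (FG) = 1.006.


AA = (OG−FG)/(OG−1)·100;  RA = AA·0.8192
AA = (1.046 − 1.006)/(1.046 − 1)·100 = 86.9565
RA = 86.9565·0.8192

71.2348 %


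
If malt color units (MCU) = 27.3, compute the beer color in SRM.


SRM = 1.4922 · MCU^0.6859
SRM = 1.4922 · 27.3^0.6859

14.4175 SRM


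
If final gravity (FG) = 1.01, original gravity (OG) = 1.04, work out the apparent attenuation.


AA = (OG − FG)/(OG − 1) · 100
AA = (1.04 − 1.01)/(1.04 − 1) · 100

75.0000 %


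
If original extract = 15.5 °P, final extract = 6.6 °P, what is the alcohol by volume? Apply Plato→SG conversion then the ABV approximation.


SG = 259/(259 − P);  ABV = (OG − FG)·131.25
OG = 259/(259 − 15.5) = 1.0637
FG = 259/(259 − 6.6) = 1.0261
ABV = (1.0637 − 1.0261)·131.25

4.9227 % ABV


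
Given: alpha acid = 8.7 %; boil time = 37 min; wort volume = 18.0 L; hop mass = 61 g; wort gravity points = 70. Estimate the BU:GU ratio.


U = 1.65·0.000125^(GP/1000)·(1−e^(−0.04t))/4.15;  IBU = (α/100)·m·U·1000/V;  BU:GU = IBU/GP
U = 1.65·0.000125^(70/1000)·(1−e^(−0.04·37))/4.15 = 0.1637
IBU = (8.7/100)·61·0.1637·1000/18.0 = 48.2633
BU:GU = 48.2633/70

0.6895


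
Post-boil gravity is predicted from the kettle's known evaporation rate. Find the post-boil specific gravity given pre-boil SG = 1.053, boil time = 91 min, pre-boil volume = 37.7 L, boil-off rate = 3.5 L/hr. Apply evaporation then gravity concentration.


V_post = V_pre − rate·(t/60);  SG_post = 1 + (SG_pre−1)·V_pre/V_post
V_post = 37.7 − 3.5·(91/60) = 32.3917
SG_post = 1 + (1.053 − 1)·37.7/32.3917

1.0617


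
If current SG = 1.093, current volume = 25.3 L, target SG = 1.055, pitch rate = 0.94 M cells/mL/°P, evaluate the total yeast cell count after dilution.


V_w = V·((SG_c−1)/(SG_t−1)−1);  °P = 259 − 259/SG_t;  cells = rate·(V+V_w)·°P
V_w = 25.3·((1.093−1)/(1.055−1)−1) = 17.4800
V_final = 25.3 + 17.4800 = 42.7800
°P = 259 − 259/1.055 = 13.5024
cells = 0.94·42.7800·13.5024

542.9735 billion cells


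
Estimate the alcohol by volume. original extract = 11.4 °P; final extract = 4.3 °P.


SG = 259/(259 − P);  ABV = (OG − FG)·131.25
OG = 259/(259 − 11.4) = 1.0460
FG = 259/(259 − 4.3) = 1.0169
ABV = (1.0460 − 1.0169)·131.25

3.8272 % ABV


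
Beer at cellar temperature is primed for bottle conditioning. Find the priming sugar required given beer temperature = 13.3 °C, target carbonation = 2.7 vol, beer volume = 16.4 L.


residual = 14.695·(0.01821 + 0.09011·e^(−0.04·T));  sugar = (target − residual)·4.0·V
residual = 14.695·(0.01821 + 0.09011·e^(−0.04·13.3)) = 1.0454
sugar = (2.7 − 1.0454)·4.0·16.4

108.5385 g


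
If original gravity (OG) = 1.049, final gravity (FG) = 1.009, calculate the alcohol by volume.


ABV = (OG − FG) · 131.25
ABV = (1.049 − 1.009) · 131.25

5.2500 % ABV


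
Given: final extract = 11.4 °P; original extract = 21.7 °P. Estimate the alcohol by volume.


SG = 259/(259 − P);  ABV = (OG − FG)·131.25
OG = 259/(259 − 21.7) = 1.0914
FG = 259/(259 − 11.4) = 1.0460
ABV = (1.0914 − 1.0460)·131.25

5.9592 % ABV


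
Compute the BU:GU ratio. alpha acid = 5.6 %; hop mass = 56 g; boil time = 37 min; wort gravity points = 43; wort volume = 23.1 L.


U = 1.65·0.000125^(GP/1000)·(1−e^(−0.04t))/4.15;  IBU = (α/100)·m·U·1000/V;  BU:GU = IBU/GP
U = 1.65·0.000125^(43/1000)·(1−e^(−0.04·37))/4.15 = 0.2087
IBU = (5.6/100)·56·0.2087·1000/23.1 = 28.3262
BU:GU = 28.3262/43

0.6587


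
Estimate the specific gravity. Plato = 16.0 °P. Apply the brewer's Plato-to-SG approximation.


SG = 259/(259 − P)
SG = 259/(259 − 16.0)

1.0658


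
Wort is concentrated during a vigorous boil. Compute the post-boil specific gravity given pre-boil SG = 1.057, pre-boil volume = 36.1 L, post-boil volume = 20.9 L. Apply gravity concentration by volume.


SG_post = 1 + (SG_pre − 1)·V_pre/V_post
pts_pre = (1.057 − 1)·1000 = 57.0000
pts_post = 57.0000·36.1/20.9 = 98.4545
SG_post = 1 + 98.4545/1000

1.0985


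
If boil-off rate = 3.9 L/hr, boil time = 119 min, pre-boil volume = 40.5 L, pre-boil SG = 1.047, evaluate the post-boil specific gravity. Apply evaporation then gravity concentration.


V_post = V_pre − rate·(t/60);  SG_post = 1 + (SG_pre−1)·V_pre/V_post
V_post = 40.5 − 3.9·(119/60) = 32.7650
SG_post = 1 + (1.047 − 1)·40.5/32.7650

1.0581


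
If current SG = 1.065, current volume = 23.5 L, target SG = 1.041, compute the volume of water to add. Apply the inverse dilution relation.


V_water = V·((SG_curr − 1)/(SG_target − 1) − 1)
V_water = 23.5·((1.065 − 1)/(1.041 − 1) − 1)

13.7561 L


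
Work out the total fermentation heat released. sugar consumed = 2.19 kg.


Q = m_sugar · 590 kJ/kg
Q = 2.19 · 590

1292.1000 kJ


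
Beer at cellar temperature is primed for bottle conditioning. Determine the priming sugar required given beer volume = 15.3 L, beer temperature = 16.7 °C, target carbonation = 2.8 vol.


residual = 14.695·(0.01821 + 0.09011·e^(−0.04·T));  sugar = (target − residual)·4.0·V
residual = 14.695·(0.01821 + 0.09011·e^(−0.04·16.7)) = 0.9465
sugar = (2.8 − 0.9465)·4.0·15.3

113.4318 g


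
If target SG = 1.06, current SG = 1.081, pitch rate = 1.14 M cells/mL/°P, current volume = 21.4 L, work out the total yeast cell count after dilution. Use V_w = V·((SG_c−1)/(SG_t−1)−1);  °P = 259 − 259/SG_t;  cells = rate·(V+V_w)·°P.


V_w = 21.4·((1.081−1)/(1.06−1)−1) = 7.4900
V_final = 21.4 + 7.4900 = 28.8900
°P = 259 − 259/1.06 = 14.6604
cells = 1.14·28.8900·14.6604

482.8337 billion cells


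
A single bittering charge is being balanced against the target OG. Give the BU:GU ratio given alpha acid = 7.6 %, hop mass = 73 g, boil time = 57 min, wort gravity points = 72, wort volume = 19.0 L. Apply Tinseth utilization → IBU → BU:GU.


U = 1.65·0.000125^(GP/1000)·(1−e^(−0.04t))/4.15;  IBU = (α/100)·m·U·1000/V;  BU:GU = IBU/GP
U = 1.65·0.000125^(72/1000)·(1−e^(−0.04·57))/4.15 = 0.1869
IBU = (7.6/100)·73·0.1869·1000/19.0 = 54.5676
BU:GU = 54.5676/72

0.7579


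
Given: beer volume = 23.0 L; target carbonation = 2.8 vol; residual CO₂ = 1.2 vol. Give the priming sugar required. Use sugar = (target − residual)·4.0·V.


sugar = (2.8 − 1.2)·4.0·23.0

147.2000 g


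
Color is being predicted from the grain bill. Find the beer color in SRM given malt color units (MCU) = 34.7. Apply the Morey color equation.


SRM = 1.4922 · MCU^0.6859
SRM = 1.4922 · 34.7^0.6859

16.9957 SRM


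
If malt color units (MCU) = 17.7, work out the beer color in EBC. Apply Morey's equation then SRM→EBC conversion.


SRM = 1.4922·MCU^0.6859;  EBC = SRM·1.97
SRM = 1.4922·17.7^0.6859 = 10.7106
EBC = 10.7106·1.97

21.0998 EBC


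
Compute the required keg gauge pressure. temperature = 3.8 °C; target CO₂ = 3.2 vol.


psi = vols/(0.01821 + 0.09011·e^(−0.04·T)) − 14.695
psi = 3.2/(0.01821 + 0.09011·e^(−0.04·3.8)) − 14.695

18.7731 psi


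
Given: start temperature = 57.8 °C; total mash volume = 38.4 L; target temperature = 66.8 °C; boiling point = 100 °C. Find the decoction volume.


V_dec = V_total·(T_target − T_start)/(T_boil − T_start)
V_dec = 38.4·(66.8 − 57.8)/(100 − 57.8)

8.1896 L


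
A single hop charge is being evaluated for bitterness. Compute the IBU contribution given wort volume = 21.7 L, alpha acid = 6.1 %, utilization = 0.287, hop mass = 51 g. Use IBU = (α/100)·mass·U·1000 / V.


IBU = (6.1/100)·51·0.287·1000 / 21.7

41.1455 IBU


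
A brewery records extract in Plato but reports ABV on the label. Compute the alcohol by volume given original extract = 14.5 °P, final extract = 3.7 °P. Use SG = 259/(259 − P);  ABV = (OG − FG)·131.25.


OG = 259/(259 − 14.5) = 1.0593
FG = 259/(259 − 3.7) = 1.0145
ABV = (1.0593 − 1.0145)·131.25

5.8816 % ABV


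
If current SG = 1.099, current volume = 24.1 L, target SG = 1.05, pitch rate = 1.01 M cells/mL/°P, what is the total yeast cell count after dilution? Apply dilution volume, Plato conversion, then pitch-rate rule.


V_w = V·((SG_c−1)/(SG_t−1)−1);  °P = 259 − 259/SG_t;  cells = rate·(V+V_w)·°P
V_w = 24.1·((1.099−1)/(1.05−1)−1) = 23.6180
V_final = 24.1 + 23.6180 = 47.7180
°P = 259 − 259/1.05 = 12.3333
cells = 1.01·47.7180·12.3333

594.4072 billion cells


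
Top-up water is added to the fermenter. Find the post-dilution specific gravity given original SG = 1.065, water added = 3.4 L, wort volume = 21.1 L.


SG_new = 1 + (SG_old − 1)·V_old/(V_old + V_water)
pts = (1.065 − 1)·1000·21.1/(21.1 + 3.4) = 55.9796
SG_new = 1 + 55.9796/1000

1.0560


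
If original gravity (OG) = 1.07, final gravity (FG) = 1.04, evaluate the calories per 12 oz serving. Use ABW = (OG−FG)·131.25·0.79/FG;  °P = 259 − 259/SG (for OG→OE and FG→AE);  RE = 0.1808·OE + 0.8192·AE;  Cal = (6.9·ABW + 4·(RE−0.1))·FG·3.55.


ABW = (1.07 − 1.04)·131.25·0.79/1.04 = 2.9910
OE = 259 − 259/1.07 = 16.9439 °P
AE = 259 − 259/1.04 = 9.9615 °P
RE = 0.1808·16.9439 + 0.8192·9.9615 = 11.2240 °P
Cal = (6.9·2.9910 + 4·(11.2240−0.1))·1.04·3.55

240.4733 kcal


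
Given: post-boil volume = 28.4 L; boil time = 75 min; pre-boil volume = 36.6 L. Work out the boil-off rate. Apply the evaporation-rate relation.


rate = (V_pre − V_post) / (t_min/60)
rate = (36.6 − 28.4) / (75/60)

6.5600 L/hr


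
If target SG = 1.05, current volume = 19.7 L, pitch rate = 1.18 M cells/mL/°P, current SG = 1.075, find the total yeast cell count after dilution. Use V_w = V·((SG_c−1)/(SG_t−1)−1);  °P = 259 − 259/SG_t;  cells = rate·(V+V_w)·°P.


V_w = 19.7·((1.075−1)/(1.05−1)−1) = 9.8500
V_final = 19.7 + 9.8500 = 29.5500
°P = 259 − 259/1.05 = 12.3333
cells = 1.18·29.5500·12.3333

430.0510 billion cells


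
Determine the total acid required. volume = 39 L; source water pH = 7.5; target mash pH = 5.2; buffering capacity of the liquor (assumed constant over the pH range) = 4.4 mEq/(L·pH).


acid = buffering capacity · (pH_source − pH_target) · V
acid = 4.4 · (7.5 − 5.2) · 39

394.6800 mEq


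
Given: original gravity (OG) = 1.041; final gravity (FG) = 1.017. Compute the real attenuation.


AA = (OG−FG)/(OG−1)·100;  RA = AA·0.8192
AA = (1.041 − 1.017)/(1.041 − 1)·100 = 58.5366
RA = 58.5366·0.8192

47.9532 %


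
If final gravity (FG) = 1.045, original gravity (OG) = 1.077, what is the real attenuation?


AA = (OG−FG)/(OG−1)·100;  RA = AA·0.8192
AA = (1.077 − 1.045)/(1.077 − 1)·100 = 41.5584
RA = 41.5584·0.8192

34.0447 %


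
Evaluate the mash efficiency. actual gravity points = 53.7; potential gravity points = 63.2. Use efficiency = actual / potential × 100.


efficiency = 53.7 / 63.2 × 100

84.9684 %


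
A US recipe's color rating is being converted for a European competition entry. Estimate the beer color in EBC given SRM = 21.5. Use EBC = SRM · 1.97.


EBC = 21.5 · 1.97

42.3550 EBC


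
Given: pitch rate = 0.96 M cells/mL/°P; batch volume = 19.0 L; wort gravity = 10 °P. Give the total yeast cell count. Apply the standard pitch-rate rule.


cells (billions) = rate · V_L · °P
cells = 0.96 · 19.0 · 10

182.4000 billion cells


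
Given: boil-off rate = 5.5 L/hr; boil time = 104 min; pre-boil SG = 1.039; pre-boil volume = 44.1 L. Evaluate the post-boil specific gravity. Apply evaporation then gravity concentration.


V_post = V_pre − rate·(t/60);  SG_post = 1 + (SG_pre−1)·V_pre/V_post
V_post = 44.1 − 5.5·(104/60) = 34.5667
SG_post = 1 + (1.039 − 1)·44.1/34.5667

1.0498


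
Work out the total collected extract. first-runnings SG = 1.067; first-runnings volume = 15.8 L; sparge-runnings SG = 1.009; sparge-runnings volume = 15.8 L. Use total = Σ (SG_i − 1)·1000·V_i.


first = (1.067 − 1)·1000·15.8 = 1058.6000
sparge = (1.009 − 1)·1000·15.8 = 142.2000
total = 1058.6000 + 142.2000

1200.8000 gravity·L


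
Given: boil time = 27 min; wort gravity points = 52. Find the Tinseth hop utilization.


U = 1.65·0.000125^(GP/1000) · (1 − e^(−0.04·t))/4.15
bigness = 1.65·0.000125^(52/1000) = 1.0340
boil_factor = (1 − e^(−0.04·27))/4.15 = 0.1591
U = 1.0340 · 0.1591

0.1645


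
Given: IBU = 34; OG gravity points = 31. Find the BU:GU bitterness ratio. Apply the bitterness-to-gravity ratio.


BU:GU = IBU / OG_points
BU:GU = 34 / 31

1.0968


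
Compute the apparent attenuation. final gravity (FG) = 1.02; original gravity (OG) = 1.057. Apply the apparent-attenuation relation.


AA = (OG − FG)/(OG − 1) · 100
AA = (1.057 − 1.02)/(1.057 − 1) · 100

64.9123 %


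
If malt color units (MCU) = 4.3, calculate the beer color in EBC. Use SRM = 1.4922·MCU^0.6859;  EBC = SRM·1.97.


SRM = 1.4922·4.3^0.6859 = 4.0581
EBC = 4.0581·1.97

7.9945 EBC


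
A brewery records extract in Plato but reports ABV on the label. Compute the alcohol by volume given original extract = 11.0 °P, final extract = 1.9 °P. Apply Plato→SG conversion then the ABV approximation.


SG = 259/(259 − P);  ABV = (OG − FG)·131.25
OG = 259/(259 − 11.0) = 1.0444
FG = 259/(259 − 1.9) = 1.0074
ABV = (1.0444 − 1.0074)·131.25

4.8516 % ABV


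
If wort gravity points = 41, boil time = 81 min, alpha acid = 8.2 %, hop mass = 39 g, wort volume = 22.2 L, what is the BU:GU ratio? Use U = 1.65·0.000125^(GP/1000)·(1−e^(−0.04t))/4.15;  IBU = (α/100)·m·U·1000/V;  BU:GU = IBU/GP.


U = 1.65·0.000125^(41/1000)·(1−e^(−0.04·81))/4.15 = 0.2643
IBU = (8.2/100)·39·0.2643·1000/22.2 = 38.0701
BU:GU = 38.0701/41

0.9285


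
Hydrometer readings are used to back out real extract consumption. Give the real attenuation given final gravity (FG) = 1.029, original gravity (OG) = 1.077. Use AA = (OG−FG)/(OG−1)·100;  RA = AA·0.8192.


AA = (1.077 − 1.029)/(1.077 − 1)·100 = 62.3377
RA = 62.3377·0.8192

51.0670 %


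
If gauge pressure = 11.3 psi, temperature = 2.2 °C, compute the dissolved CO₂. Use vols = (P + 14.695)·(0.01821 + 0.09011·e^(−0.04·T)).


vols = (11.3 + 14.695)·(0.01821 + 0.09011·e^(−0.04·2.2))

2.6185 volumes


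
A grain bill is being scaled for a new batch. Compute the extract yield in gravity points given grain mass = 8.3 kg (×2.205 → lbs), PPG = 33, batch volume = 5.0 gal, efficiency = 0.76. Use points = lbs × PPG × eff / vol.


lbs = 8.3 × 2.205 = 18.3015
points = 18.3015 × 33 × 0.76 / 5.0

91.8003 points


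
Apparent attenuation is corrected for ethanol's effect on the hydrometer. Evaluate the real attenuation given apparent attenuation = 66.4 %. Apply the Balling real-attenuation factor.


RA = AA · 0.8192
RA = 66.4 · 0.8192

54.3949 %


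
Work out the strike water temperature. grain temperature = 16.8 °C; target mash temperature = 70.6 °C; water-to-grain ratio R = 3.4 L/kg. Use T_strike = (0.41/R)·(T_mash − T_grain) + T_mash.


T_strike = (0.41/3.4)·(70.6 − 16.8) + 70.6

77.0876 °C


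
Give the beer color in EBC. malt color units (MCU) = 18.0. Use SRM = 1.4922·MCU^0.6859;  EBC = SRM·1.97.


SRM = 1.4922·18.0^0.6859 = 10.8347
EBC = 10.8347·1.97

21.3444 EBC


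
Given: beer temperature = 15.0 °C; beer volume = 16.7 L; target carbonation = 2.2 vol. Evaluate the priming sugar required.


residual = 14.695·(0.01821 + 0.09011·e^(−0.04·T));  sugar = (target − residual)·4.0·V
residual = 14.695·(0.01821 + 0.09011·e^(−0.04·15.0)) = 0.9943
sugar = (2.2 − 0.9943)·4.0·16.7

80.5398 g


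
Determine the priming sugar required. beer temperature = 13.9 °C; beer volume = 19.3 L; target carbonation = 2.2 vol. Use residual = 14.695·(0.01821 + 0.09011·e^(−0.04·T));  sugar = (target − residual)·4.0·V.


residual = 14.695·(0.01821 + 0.09011·e^(−0.04·13.9)) = 1.0270
sugar = (2.2 − 1.0270)·4.0·19.3

90.5553 g


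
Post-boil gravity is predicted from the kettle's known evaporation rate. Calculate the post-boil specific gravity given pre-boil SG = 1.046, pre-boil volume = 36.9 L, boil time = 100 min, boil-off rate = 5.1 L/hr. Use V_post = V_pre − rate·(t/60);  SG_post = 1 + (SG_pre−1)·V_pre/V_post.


V_post = 36.9 − 5.1·(100/60) = 28.4000
SG_post = 1 + (1.046 − 1)·36.9/28.4000

1.0598


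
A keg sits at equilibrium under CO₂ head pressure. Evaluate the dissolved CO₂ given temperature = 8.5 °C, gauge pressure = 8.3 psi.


vols = (P + 14.695)·(0.01821 + 0.09011·e^(−0.04·T))
vols = (8.3 + 14.695)·(0.01821 + 0.09011·e^(−0.04·8.5))

1.8936 volumes


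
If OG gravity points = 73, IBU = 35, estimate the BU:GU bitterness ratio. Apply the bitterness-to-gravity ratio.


BU:GU = IBU / OG_points
BU:GU = 35 / 73

0.4795


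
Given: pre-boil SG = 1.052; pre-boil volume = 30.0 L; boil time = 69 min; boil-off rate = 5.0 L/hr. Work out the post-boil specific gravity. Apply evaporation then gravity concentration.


V_post = V_pre − rate·(t/60);  SG_post = 1 + (SG_pre−1)·V_pre/V_post
V_post = 30.0 − 5.0·(69/60) = 24.2500
SG_post = 1 + (1.052 − 1)·30.0/24.2500

1.0643


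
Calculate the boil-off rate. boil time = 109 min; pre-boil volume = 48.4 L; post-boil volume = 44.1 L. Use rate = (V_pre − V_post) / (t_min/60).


rate = (48.4 − 44.1) / (109/60)

2.3670 L/hr


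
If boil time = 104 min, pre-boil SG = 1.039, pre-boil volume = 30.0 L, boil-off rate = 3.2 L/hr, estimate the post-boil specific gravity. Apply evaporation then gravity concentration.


V_post = V_pre − rate·(t/60);  SG_post = 1 + (SG_pre−1)·V_pre/V_post
V_post = 30.0 − 3.2·(104/60) = 24.4533
SG_post = 1 + (1.039 − 1)·30.0/24.4533

1.0478


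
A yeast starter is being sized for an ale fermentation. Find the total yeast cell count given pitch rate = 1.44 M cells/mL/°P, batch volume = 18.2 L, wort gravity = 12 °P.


cells (billions) = rate · V_L · °P
cells = 1.44 · 18.2 · 12

314.4960 billion cells


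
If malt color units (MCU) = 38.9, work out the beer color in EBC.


SRM = 1.4922·MCU^0.6859;  EBC = SRM·1.97
SRM = 1.4922·38.9^0.6859 = 18.3812
EBC = 18.3812·1.97

36.2109 EBC


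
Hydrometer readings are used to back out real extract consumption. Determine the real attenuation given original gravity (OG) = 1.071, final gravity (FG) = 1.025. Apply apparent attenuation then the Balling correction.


AA = (OG−FG)/(OG−1)·100;  RA = AA·0.8192
AA = (1.071 − 1.025)/(1.071 − 1)·100 = 64.7887
RA = 64.7887·0.8192

53.0749 %


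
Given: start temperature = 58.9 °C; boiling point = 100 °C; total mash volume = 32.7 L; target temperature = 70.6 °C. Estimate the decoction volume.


V_dec = V_total·(T_target − T_start)/(T_boil − T_start)
V_dec = 32.7·(70.6 − 58.9)/(100 − 58.9)

9.3088 L


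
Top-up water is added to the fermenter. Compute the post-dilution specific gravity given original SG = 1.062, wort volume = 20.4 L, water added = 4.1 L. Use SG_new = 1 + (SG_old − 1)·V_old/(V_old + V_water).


pts = (1.062 − 1)·1000·20.4/(20.4 + 4.1) = 51.6245
SG_new = 1 + 51.6245/1000

1.0516


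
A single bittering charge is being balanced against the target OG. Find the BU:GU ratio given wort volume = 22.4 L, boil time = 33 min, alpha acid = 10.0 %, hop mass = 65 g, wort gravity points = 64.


U = 1.65·0.000125^(GP/1000)·(1−e^(−0.04t))/4.15;  IBU = (α/100)·m·U·1000/V;  BU:GU = IBU/GP
U = 1.65·0.000125^(64/1000)·(1−e^(−0.04·33))/4.15 = 0.1639
IBU = (10.0/100)·65·0.1639·1000/22.4 = 47.5694
BU:GU = 47.5694/64

0.7433


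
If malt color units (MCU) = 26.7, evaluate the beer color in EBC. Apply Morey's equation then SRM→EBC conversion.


SRM = 1.4922·MCU^0.6859;  EBC = SRM·1.97
SRM = 1.4922·26.7^0.6859 = 14.1994
EBC = 14.1994·1.97

27.9729 EBC


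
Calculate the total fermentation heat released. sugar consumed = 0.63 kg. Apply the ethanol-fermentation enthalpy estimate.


Q = m_sugar · 590 kJ/kg
Q = 0.63 · 590

371.7000 kJ


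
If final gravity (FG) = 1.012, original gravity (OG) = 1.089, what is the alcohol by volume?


ABV = (OG − FG) · 131.25
ABV = (1.089 − 1.012) · 131.25

10.1062 % ABV


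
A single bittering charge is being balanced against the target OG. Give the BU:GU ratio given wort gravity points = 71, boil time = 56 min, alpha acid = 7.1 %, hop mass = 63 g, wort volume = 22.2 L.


U = 1.65·0.000125^(GP/1000)·(1−e^(−0.04t))/4.15;  IBU = (α/100)·m·U·1000/V;  BU:GU = IBU/GP
U = 1.65·0.000125^(71/1000)·(1−e^(−0.04·56))/4.15 = 0.1877
IBU = (7.1/100)·63·0.1877·1000/22.2 = 37.8161
BU:GU = 37.8161/71

0.5326


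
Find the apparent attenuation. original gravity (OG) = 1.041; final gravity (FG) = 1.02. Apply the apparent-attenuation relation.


AA = (OG − FG)/(OG − 1) · 100
AA = (1.041 − 1.02)/(1.041 − 1) · 100

51.2195 %


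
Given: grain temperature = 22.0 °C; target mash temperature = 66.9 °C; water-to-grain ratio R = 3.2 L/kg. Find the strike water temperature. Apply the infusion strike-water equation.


T_strike = (0.41/R)·(T_mash − T_grain) + T_mash
T_strike = (0.41/3.2)·(66.9 − 22.0) + 66.9

72.6528 °C


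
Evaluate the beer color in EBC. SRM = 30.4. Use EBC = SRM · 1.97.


EBC = 30.4 · 1.97

59.8880 EBC


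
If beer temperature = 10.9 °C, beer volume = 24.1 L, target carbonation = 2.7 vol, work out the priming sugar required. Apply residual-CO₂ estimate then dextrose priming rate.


residual = 14.695·(0.01821 + 0.09011·e^(−0.04·T));  sugar = (target − residual)·4.0·V
residual = 14.695·(0.01821 + 0.09011·e^(−0.04·10.9)) = 1.1238
sugar = (2.7 − 1.1238)·4.0·24.1

151.9432 g


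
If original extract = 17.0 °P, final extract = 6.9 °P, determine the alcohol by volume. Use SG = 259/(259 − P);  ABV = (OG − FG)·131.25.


OG = 259/(259 − 17.0) = 1.0702
FG = 259/(259 − 6.9) = 1.0274
ABV = (1.0702 − 1.0274)·131.25

5.6277 % ABV


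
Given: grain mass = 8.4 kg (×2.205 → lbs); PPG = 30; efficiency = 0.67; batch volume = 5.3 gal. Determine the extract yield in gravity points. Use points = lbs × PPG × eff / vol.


lbs = 8.4 × 2.205 = 18.5220
points = 18.5220 × 30 × 0.67 / 5.3

70.2438 points


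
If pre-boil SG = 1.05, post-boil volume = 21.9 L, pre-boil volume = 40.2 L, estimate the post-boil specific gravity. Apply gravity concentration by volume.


SG_post = 1 + (SG_pre − 1)·V_pre/V_post
pts_pre = (1.05 − 1)·1000 = 50.0000
pts_post = 50.0000·40.2/21.9 = 91.7808
SG_post = 1 + 91.7808/1000

1.0918


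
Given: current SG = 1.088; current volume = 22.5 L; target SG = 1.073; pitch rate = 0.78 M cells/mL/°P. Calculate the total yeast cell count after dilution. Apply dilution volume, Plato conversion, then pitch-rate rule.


V_w = V·((SG_c−1)/(SG_t−1)−1);  °P = 259 − 259/SG_t;  cells = rate·(V+V_w)·°P
V_w = 22.5·((1.088−1)/(1.073−1)−1) = 4.6233
V_final = 22.5 + 4.6233 = 27.1233
°P = 259 − 259/1.073 = 17.6207
cells = 0.78·27.1233·17.6207

372.7862 billion cells


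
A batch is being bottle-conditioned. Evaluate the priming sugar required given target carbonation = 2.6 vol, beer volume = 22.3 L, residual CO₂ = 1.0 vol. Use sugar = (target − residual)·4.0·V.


sugar = (2.6 − 1.0)·4.0·22.3

142.7200 g


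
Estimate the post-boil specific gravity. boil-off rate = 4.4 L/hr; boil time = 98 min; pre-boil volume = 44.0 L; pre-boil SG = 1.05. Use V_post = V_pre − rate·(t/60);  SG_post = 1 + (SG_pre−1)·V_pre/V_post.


V_post = 44.0 − 4.4·(98/60) = 36.8133
SG_post = 1 + (1.05 − 1)·44.0/36.8133

1.0598


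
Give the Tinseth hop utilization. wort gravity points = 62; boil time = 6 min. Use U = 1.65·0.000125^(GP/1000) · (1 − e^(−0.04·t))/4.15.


bigness = 1.65·0.000125^(62/1000) = 0.9451
boil_factor = (1 − e^(−0.04·6))/4.15 = 0.0514
U = 0.9451 · 0.0514

0.0486


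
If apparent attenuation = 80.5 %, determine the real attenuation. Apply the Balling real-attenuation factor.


RA = AA · 0.8192
RA = 80.5 · 0.8192

65.9456 %


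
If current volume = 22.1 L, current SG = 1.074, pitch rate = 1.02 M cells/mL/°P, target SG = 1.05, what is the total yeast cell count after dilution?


V_w = V·((SG_c−1)/(SG_t−1)−1);  °P = 259 − 259/SG_t;  cells = rate·(V+V_w)·°P
V_w = 22.1·((1.074−1)/(1.05−1)−1) = 10.6080
V_final = 22.1 + 10.6080 = 32.7080
°P = 259 − 259/1.05 = 12.3333
cells = 1.02·32.7080·12.3333

411.4666 billion cells


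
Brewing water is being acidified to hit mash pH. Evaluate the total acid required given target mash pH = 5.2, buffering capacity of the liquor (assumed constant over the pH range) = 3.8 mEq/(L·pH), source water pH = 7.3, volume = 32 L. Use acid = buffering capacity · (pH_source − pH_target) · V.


acid = 3.8 · (7.3 − 5.2) · 32

255.3600 mEq


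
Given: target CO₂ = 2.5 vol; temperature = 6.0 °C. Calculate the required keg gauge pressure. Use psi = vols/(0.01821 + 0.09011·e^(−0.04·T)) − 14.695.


psi = 2.5/(0.01821 + 0.09011·e^(−0.04·6.0)) − 14.695

13.3656 psi


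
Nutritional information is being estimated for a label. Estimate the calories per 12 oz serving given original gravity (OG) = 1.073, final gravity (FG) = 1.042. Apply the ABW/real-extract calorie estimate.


ABW = (OG−FG)·131.25·0.79/FG;  °P = 259 − 259/SG (for OG→OE and FG→AE);  RE = 0.1808·OE + 0.8192·AE;  Cal = (6.9·ABW + 4·(RE−0.1))·FG·3.55
ABW = (1.073 − 1.042)·131.25·0.79/1.042 = 3.0848
OE = 259 − 259/1.073 = 17.6207 °P
AE = 259 − 259/1.042 = 10.4395 °P
RE = 0.1808·17.6207 + 0.8192·10.4395 = 11.7379 °P
Cal = (6.9·3.0848 + 4·(11.7379−0.1))·1.042·3.55

250.9335 kcal


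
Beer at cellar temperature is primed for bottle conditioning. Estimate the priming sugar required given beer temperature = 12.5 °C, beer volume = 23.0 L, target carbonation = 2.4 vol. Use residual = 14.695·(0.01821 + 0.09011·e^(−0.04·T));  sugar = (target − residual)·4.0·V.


residual = 14.695·(0.01821 + 0.09011·e^(−0.04·12.5)) = 1.0707
sugar = (2.4 − 1.0707)·4.0·23.0

122.2916 g


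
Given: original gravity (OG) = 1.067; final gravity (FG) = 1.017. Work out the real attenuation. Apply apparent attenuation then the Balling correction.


AA = (OG−FG)/(OG−1)·100;  RA = AA·0.8192
AA = (1.067 − 1.017)/(1.067 − 1)·100 = 74.6269
RA = 74.6269·0.8192

61.1343 %


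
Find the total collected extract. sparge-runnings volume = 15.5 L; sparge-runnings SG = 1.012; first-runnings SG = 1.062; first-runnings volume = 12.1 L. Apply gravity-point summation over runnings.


total = Σ (SG_i − 1)·1000·V_i
first = (1.062 − 1)·1000·12.1 = 750.2000
sparge = (1.012 − 1)·1000·15.5 = 186.0000
total = 750.2000 + 186.0000

936.2000 gravity·L


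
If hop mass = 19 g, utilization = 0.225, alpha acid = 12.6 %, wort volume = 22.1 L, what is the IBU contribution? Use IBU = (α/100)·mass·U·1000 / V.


IBU = (12.6/100)·19·0.225·1000 / 22.1

24.3733 IBU


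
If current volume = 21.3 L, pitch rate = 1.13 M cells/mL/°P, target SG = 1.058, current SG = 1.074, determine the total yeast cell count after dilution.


V_w = V·((SG_c−1)/(SG_t−1)−1);  °P = 259 − 259/SG_t;  cells = rate·(V+V_w)·°P
V_w = 21.3·((1.074−1)/(1.058−1)−1) = 5.8759
V_final = 21.3 + 5.8759 = 27.1759
°P = 259 − 259/1.058 = 14.1985
cells = 1.13·27.1759·14.1985

436.0174 billion cells


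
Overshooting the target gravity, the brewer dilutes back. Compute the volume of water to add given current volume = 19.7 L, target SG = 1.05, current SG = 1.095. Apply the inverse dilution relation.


V_water = V·((SG_curr − 1)/(SG_target − 1) − 1)
V_water = 19.7·((1.095 − 1)/(1.05 − 1) − 1)

17.7300 L


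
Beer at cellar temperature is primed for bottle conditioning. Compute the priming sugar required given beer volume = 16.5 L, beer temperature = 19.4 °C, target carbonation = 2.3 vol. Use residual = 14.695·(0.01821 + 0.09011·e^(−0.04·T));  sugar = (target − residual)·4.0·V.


residual = 14.695·(0.01821 + 0.09011·e^(−0.04·19.4)) = 0.8770
sugar = (2.3 − 0.8770)·4.0·16.5

93.9157 g


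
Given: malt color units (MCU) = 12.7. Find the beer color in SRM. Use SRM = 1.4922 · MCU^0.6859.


SRM = 1.4922 · 12.7^0.6859

8.5295 SRM


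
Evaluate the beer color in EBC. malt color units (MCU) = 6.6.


SRM = 1.4922·MCU^0.6859;  EBC = SRM·1.97
SRM = 1.4922·6.6^0.6859 = 5.4444
EBC = 5.4444·1.97

10.7255 EBC


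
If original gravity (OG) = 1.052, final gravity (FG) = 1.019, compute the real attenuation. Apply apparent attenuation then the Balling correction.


AA = (OG−FG)/(OG−1)·100;  RA = AA·0.8192
AA = (1.052 − 1.019)/(1.052 − 1)·100 = 63.4615
RA = 63.4615·0.8192

51.9877 %


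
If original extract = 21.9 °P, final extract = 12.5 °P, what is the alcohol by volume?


SG = 259/(259 − P);  ABV = (OG − FG)·131.25
OG = 259/(259 − 21.9) = 1.0924
FG = 259/(259 − 12.5) = 1.0507
ABV = (1.0924 − 1.0507)·131.25

5.4674 % ABV


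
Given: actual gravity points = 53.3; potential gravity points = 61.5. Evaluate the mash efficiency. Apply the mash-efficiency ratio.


efficiency = actual / potential × 100
efficiency = 53.3 / 61.5 × 100

86.6667 %


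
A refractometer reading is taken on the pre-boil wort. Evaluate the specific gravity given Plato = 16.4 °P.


SG = 259/(259 − P)
SG = 259/(259 − 16.4)

1.0676


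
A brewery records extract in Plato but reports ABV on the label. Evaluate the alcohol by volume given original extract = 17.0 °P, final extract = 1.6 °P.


SG = 259/(259 − P);  ABV = (OG − FG)·131.25
OG = 259/(259 − 17.0) = 1.0702
FG = 259/(259 − 1.6) = 1.0062
ABV = (1.0702 − 1.0062)·131.25

8.4042 % ABV


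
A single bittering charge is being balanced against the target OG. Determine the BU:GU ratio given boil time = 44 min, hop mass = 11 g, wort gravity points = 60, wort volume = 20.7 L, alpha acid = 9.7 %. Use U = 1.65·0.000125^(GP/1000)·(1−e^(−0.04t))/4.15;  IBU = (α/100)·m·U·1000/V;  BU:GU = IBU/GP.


U = 1.65·0.000125^(60/1000)·(1−e^(−0.04·44))/4.15 = 0.1920
IBU = (9.7/100)·11·0.1920·1000/20.7 = 9.8958
BU:GU = 9.8958/60

0.1649


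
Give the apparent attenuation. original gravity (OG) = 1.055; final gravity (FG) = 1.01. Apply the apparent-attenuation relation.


AA = (OG − FG)/(OG − 1) · 100
AA = (1.055 − 1.01)/(1.055 − 1) · 100

81.8182 %


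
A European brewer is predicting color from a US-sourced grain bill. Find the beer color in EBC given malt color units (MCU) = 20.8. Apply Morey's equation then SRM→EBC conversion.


SRM = 1.4922·MCU^0.6859;  EBC = SRM·1.97
SRM = 1.4922·20.8^0.6859 = 11.9643
EBC = 11.9643·1.97

23.5696 EBC


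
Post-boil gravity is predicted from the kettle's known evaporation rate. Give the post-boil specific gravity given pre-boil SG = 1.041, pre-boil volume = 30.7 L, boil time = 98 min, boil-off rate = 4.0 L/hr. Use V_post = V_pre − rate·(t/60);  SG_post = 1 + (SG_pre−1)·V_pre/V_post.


V_post = 30.7 − 4.0·(98/60) = 24.1667
SG_post = 1 + (1.041 − 1)·30.7/24.1667

1.0521


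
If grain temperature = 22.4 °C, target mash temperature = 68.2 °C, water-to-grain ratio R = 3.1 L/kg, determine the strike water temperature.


T_strike = (0.41/R)·(T_mash − T_grain) + T_mash
T_strike = (0.41/3.1)·(68.2 − 22.4) + 68.2

74.2574 °C


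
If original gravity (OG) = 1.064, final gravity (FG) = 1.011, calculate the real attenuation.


AA = (OG−FG)/(OG−1)·100;  RA = AA·0.8192
AA = (1.064 − 1.011)/(1.064 − 1)·100 = 82.8125
RA = 82.8125·0.8192

67.8400 %


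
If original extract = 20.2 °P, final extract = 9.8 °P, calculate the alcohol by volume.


SG = 259/(259 − P);  ABV = (OG − FG)·131.25
OG = 259/(259 − 20.2) = 1.0846
FG = 259/(259 − 9.8) = 1.0393
ABV = (1.0846 − 1.0393)·131.25

5.9409 % ABV


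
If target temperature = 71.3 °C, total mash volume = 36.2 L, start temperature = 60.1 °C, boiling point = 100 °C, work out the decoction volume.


V_dec = V_total·(T_target − T_start)/(T_boil − T_start)
V_dec = 36.2·(71.3 − 60.1)/(100 − 60.1)

10.1614 L


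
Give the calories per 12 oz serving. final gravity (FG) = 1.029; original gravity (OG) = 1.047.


ABW = (OG−FG)·131.25·0.79/FG;  °P = 259 − 259/SG (for OG→OE and FG→AE);  RE = 0.1808·OE + 0.8192·AE;  Cal = (6.9·ABW + 4·(RE−0.1))·FG·3.55
ABW = (1.047 − 1.029)·131.25·0.79/1.029 = 1.8138
OE = 259 − 259/1.047 = 11.6266 °P
AE = 259 − 259/1.029 = 7.2993 °P
RE = 0.1808·11.6266 + 0.8192·7.2993 = 8.0817 °P
Cal = (6.9·1.8138 + 4·(8.0817−0.1))·1.029·3.55

162.3436 kcal


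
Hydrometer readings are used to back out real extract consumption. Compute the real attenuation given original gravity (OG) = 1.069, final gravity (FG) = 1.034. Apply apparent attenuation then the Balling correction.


AA = (OG−FG)/(OG−1)·100;  RA = AA·0.8192
AA = (1.069 − 1.034)/(1.069 − 1)·100 = 50.7246
RA = 50.7246·0.8192

41.5536 %


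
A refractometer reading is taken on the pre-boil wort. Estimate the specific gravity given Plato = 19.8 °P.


SG = 259/(259 − P)
SG = 259/(259 − 19.8)

1.0828


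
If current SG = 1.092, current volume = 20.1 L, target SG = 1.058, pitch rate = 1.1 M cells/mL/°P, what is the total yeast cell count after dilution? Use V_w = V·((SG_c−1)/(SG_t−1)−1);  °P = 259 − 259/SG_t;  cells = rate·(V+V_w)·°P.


V_w = 20.1·((1.092−1)/(1.058−1)−1) = 11.7828
V_final = 20.1 + 11.7828 = 31.8828
°P = 259 − 259/1.058 = 14.1985
cells = 1.1·31.8828·14.1985

497.9557 billion cells


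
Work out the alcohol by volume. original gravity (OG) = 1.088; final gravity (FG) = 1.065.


ABV = (OG − FG) · 131.25
ABV = (1.088 − 1.065) · 131.25

3.0188 % ABV


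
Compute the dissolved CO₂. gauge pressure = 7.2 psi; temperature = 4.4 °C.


vols = (P + 14.695)·(0.01821 + 0.09011·e^(−0.04·T))
vols = (7.2 + 14.695)·(0.01821 + 0.09011·e^(−0.04·4.4))

2.0533 volumes


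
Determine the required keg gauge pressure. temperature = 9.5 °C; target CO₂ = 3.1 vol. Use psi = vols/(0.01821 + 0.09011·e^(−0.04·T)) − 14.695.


psi = 3.1/(0.01821 + 0.09011·e^(−0.04·9.5)) − 14.695

24.1362 psi


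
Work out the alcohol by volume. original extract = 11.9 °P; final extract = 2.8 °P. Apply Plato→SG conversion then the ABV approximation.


SG = 259/(259 − P);  ABV = (OG − FG)·131.25
OG = 259/(259 − 11.9) = 1.0482
FG = 259/(259 − 2.8) = 1.0109
ABV = (1.0482 − 1.0109)·131.25

4.8864 % ABV


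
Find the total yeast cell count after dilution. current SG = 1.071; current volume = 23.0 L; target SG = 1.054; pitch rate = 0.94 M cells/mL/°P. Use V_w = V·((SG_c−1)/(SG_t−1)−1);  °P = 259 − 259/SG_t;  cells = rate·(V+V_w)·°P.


V_w = 23.0·((1.071−1)/(1.054−1)−1) = 7.2407
V_final = 23.0 + 7.2407 = 30.2407
°P = 259 − 259/1.054 = 13.2694
cells = 0.94·30.2407·13.2694

377.2013 billion cells


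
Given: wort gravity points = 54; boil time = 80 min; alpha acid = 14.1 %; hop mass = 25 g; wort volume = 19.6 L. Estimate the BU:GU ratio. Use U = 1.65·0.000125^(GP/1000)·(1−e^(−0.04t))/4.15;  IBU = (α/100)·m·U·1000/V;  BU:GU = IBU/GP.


U = 1.65·0.000125^(54/1000)·(1−e^(−0.04·80))/4.15 = 0.2347
IBU = (14.1/100)·25·0.2347·1000/19.6 = 42.2181
BU:GU = 42.2181/54

0.7818


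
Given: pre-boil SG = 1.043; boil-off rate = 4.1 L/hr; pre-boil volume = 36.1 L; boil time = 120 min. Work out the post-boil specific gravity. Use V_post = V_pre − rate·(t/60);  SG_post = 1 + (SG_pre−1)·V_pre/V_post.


V_post = 36.1 − 4.1·(120/60) = 27.9000
SG_post = 1 + (1.043 − 1)·36.1/27.9000

1.0556


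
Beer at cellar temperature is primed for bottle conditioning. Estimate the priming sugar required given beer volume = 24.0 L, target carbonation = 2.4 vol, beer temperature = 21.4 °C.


residual = 14.695·(0.01821 + 0.09011·e^(−0.04·T));  sugar = (target − residual)·4.0·V
residual = 14.695·(0.01821 + 0.09011·e^(−0.04·21.4)) = 0.8302
sugar = (2.4 − 0.8302)·4.0·24.0

150.7028 g


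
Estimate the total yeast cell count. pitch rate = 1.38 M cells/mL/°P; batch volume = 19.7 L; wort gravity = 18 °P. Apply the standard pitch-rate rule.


cells (billions) = rate · V_L · °P
cells = 1.38 · 19.7 · 18

489.3480 billion cells


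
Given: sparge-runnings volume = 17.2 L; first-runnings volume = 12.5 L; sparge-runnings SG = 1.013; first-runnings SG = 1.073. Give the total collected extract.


total = Σ (SG_i − 1)·1000·V_i
first = (1.073 − 1)·1000·12.5 = 912.5000
sparge = (1.013 − 1)·1000·17.2 = 223.6000
total = 912.5000 + 223.6000

1136.1000 gravity·L


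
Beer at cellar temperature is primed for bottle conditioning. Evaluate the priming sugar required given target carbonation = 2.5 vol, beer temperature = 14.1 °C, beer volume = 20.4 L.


residual = 14.695·(0.01821 + 0.09011·e^(−0.04·T));  sugar = (target − residual)·4.0·V
residual = 14.695·(0.01821 + 0.09011·e^(−0.04·14.1)) = 1.0210
sugar = (2.5 − 1.0210)·4.0·20.4

120.6903 g


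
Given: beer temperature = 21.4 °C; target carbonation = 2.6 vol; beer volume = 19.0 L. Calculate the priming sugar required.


residual = 14.695·(0.01821 + 0.09011·e^(−0.04·T));  sugar = (target − residual)·4.0·V
residual = 14.695·(0.01821 + 0.09011·e^(−0.04·21.4)) = 0.8302
sugar = (2.6 − 0.8302)·4.0·19.0

134.5064 g


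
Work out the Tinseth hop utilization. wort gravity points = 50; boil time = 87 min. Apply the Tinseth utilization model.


U = 1.65·0.000125^(GP/1000) · (1 − e^(−0.04·t))/4.15
bigness = 1.65·0.000125^(50/1000) = 1.0528
boil_factor = (1 − e^(−0.04·87))/4.15 = 0.2335
U = 1.0528 · 0.2335

0.2459


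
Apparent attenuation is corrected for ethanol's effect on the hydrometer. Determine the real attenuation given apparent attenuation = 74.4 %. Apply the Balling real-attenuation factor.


RA = AA · 0.8192
RA = 74.4 · 0.8192

60.9485 %
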